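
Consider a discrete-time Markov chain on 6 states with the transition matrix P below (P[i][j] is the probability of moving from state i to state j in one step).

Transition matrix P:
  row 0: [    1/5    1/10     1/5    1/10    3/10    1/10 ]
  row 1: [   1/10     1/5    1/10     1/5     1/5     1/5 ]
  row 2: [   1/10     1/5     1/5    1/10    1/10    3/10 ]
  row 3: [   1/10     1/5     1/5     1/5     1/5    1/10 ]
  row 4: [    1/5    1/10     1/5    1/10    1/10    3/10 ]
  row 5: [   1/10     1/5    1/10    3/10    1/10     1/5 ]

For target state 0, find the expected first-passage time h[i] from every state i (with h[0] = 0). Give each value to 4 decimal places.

First-step conditioning: h[0] = 0; for i ≠ 0, h[i] = 1 + Σ_k P[i][k]·h[k].
  h[1] = 1 + 1/5·h[1] + 1/10·h[2] + 1/5·h[3] + 1/5·h[4] + 1/5·h[5]
  h[2] = 1 + 1/5·h[1] + 1/5·h[2] + 1/10·h[3] + 1/10·h[4] + 3/10·h[5]
  h[3] = 1 + 1/5·h[1] + 1/5·h[2] + 1/5·h[3] + 1/5·h[4] + 1/10·h[5]
  h[4] = 1 + 1/10·h[1] + 1/5·h[2] + 1/10·h[3] + 1/10·h[4] + 3/10·h[5]
  h[5] = 1 + 1/5·h[1] + 1/10·h[2] + 3/10·h[3] + 1/10·h[4] + 1/5·h[5]
Solving the 5×5 linear system over states ≠ 0 gives exactly h = [0, 25750/2959, 26030/2959, 25755/2959, 23455/2959, 25980/2959] (h[0] = 0 is the target).

h = [0.0000, 8.7023, 8.7969, 8.7040, 7.9267, 8.7800]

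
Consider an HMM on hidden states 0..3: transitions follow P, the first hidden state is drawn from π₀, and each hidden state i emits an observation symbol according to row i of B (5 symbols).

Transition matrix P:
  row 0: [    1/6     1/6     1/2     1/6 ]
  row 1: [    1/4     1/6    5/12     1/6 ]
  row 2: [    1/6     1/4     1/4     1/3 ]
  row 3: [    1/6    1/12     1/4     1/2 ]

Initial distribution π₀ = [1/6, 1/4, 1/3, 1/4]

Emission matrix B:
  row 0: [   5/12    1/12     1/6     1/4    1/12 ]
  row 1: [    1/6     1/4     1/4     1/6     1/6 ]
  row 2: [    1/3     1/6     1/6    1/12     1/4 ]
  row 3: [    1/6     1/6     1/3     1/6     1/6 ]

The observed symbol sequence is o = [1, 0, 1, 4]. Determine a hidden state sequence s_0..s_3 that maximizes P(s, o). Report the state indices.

path = [1, 2, 1, 2]

t=0: δ = [1.389e-02, 6.250e-02, 5.556e-02, 4.167e-02]  (obs o_0=1)
t=1: δ = [6.510e-03, 2.315e-03, 8.681e-03, 3.472e-03]  ψ = [1, 2, 1, 3]  (obs o_1=0)
t=2: δ = [1.206e-04, 5.425e-04, 5.425e-04, 4.823e-04]  ψ = [2, 2, 0, 2]  (obs o_2=1)
t=3: δ = [1.130e-05, 2.261e-05, 5.651e-05, 4.019e-05]  ψ = [1, 2, 1, 3]  (obs o_3=4)
backtrack: best end state = 2; path = [1, 2, 1, 2]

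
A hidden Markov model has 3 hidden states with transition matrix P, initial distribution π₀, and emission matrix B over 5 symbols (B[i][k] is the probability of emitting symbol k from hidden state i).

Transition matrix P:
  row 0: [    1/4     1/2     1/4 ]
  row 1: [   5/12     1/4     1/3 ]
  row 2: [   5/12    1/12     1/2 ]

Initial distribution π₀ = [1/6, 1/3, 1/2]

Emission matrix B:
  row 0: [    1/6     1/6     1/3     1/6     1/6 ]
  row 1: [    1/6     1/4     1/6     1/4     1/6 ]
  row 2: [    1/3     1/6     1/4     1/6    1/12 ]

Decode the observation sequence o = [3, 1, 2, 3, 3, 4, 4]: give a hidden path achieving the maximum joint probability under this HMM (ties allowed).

path = [2, 2, 0, 1, 0, 1, 0]

t=0: δ = [2.778e-02, 8.333e-02, 8.333e-02]  (obs o_0=3)
t=1: δ = [5.787e-03, 5.208e-03, 6.944e-03]  ψ = [1, 1, 2]  (obs o_1=1)
t=2: δ = [9.645e-04, 4.823e-04, 8.681e-04]  ψ = [2, 0, 2]  (obs o_2=2)
t=3: δ = [6.028e-05, 1.206e-04, 7.234e-05]  ψ = [2, 0, 2]  (obs o_3=3)
t=4: δ = [8.372e-06, 7.535e-06, 6.698e-06]  ψ = [1, 0, 1]  (obs o_4=3)
t=5: δ = [5.233e-07, 6.977e-07, 2.791e-07]  ψ = [1, 0, 2]  (obs o_5=4)
t=6: δ = [4.845e-08, 4.361e-08, 1.938e-08]  ψ = [1, 0, 1]  (obs o_6=4)
backtrack: best end state = 0; path = [2, 2, 0, 1, 0, 1, 0]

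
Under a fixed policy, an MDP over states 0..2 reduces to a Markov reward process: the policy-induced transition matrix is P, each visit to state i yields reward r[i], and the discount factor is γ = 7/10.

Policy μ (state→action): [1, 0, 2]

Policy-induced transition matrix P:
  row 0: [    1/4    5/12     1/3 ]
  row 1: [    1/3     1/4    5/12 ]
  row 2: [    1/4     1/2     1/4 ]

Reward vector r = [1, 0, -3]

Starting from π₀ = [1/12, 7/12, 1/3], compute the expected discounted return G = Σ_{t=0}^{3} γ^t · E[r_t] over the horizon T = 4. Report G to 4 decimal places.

G = -2.0548

t=0: π = [0.0833, 0.5833, 0.3333], E[r] = -0.9167, γ^t·E[r] = -0.916667, running G = -0.916667
t=1: π = [0.2986, 0.3472, 0.3542], E[r] = -0.7639, γ^t·E[r] = -0.534722, running G = -1.451389
t=2: π = [0.2789, 0.3883, 0.3328], E[r] = -0.7193, γ^t·E[r] = -0.352471, running G = -1.803860
t=3: π = [0.2824, 0.3797, 0.3380], E[r] = -0.7315, γ^t·E[r] = -0.250915, running G = -2.054775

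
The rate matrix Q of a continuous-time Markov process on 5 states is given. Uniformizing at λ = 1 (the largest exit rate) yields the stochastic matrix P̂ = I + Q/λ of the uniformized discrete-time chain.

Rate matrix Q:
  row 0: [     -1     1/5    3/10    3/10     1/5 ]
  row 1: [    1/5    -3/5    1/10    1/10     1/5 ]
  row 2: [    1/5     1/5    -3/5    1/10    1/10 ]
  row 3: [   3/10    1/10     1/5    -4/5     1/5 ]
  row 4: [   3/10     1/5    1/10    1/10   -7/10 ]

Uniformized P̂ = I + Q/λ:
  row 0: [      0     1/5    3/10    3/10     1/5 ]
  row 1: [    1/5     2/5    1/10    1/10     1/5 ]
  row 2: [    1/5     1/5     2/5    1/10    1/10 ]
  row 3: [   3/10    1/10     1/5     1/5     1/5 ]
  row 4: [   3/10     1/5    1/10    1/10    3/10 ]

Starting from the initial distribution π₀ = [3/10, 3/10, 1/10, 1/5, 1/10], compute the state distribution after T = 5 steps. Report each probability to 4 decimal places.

π = [0.1959, 0.2307, 0.2209, 0.1548, 0.1977]

t=0: π = [0.3000, 0.3000, 0.1000, 0.2000, 0.1000]
t=1: π = [0.1700, 0.2400, 0.2100, 0.1800, 0.2000]
t=2: π = [0.2040, 0.2300, 0.2150, 0.1520, 0.1990]
t=3: π = [0.1943, 0.2308, 0.2205, 0.1560, 0.1984]
t=4: π = [0.1966, 0.2306, 0.2206, 0.1545, 0.1978]
t=5: π = [0.1959, 0.2307, 0.2209, 0.1548, 0.1977]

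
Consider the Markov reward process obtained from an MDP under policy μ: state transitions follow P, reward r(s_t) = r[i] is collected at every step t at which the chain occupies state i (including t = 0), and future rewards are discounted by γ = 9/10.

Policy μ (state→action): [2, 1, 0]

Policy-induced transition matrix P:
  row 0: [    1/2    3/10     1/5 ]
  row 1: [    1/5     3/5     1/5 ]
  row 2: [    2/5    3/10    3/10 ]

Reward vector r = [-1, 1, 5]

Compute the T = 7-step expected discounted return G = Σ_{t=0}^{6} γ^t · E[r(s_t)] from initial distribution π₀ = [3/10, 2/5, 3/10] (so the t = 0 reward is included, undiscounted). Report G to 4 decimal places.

t=0: π = [0.3000, 0.4000, 0.3000], E[r] = 1.6000, γ^t·E[r] = 1.600000, running G = 1.600000
t=1: π = [0.3500, 0.4200, 0.2300], E[r] = 1.2200, γ^t·E[r] = 1.098000, running G = 2.698000
t=2: π = [0.3510, 0.4260, 0.2230], E[r] = 1.1900, γ^t·E[r] = 0.963900, running G = 3.661900
t=3: π = [0.3499, 0.4278, 0.2223], E[r] = 1.1894, γ^t·E[r] = 0.867073, running G = 4.528973
t=4: π = [0.3494, 0.4283, 0.2222], E[r] = 1.1901, γ^t·E[r] = 0.780798, running G = 5.309771
t=5: π = [0.3493, 0.4285, 0.2222], E[r] = 1.1903, γ^t·E[r] = 0.702885, running G = 6.012656
t=6: π = [0.3492, 0.4286, 0.2222], E[r] = 1.1904, γ^t·E[r] = 0.632646, running G = 6.645302

G = 6.6453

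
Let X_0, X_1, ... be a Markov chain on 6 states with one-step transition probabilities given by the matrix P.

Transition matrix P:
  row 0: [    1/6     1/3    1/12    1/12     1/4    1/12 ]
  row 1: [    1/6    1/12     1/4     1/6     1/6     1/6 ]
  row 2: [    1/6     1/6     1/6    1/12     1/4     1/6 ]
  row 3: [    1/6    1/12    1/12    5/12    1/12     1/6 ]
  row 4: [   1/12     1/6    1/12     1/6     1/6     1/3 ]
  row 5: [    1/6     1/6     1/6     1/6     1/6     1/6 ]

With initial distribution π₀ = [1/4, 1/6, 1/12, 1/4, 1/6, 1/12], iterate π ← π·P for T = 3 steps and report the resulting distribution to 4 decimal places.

π = [0.1522, 0.1625, 0.1368, 0.1910, 0.1746, 0.1828]

t=0: π = [0.2500, 0.1667, 0.0833, 0.2500, 0.1667, 0.0833]
t=1: π = [0.1528, 0.1736, 0.1250, 0.2014, 0.1736, 0.1736]
t=2: π = [0.1522, 0.1609, 0.1372, 0.1939, 0.1730, 0.1829]
t=3: π = [0.1522, 0.1625, 0.1368, 0.1910, 0.1746, 0.1828]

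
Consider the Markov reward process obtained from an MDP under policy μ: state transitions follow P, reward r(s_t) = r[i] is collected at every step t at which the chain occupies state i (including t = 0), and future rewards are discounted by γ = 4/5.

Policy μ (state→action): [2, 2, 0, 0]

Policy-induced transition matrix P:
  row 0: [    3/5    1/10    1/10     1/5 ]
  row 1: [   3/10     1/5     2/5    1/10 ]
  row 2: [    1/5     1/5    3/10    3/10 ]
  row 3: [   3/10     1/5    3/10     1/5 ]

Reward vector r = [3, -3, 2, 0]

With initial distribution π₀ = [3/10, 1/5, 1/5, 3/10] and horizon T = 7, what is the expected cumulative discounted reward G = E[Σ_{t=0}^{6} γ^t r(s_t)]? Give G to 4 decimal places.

t=0: π = [0.3000, 0.2000, 0.2000, 0.3000], E[r] = 0.7000, γ^t·E[r] = 0.700000, running G = 0.700000
t=1: π = [0.3700, 0.1700, 0.2600, 0.2000], E[r] = 1.1200, γ^t·E[r] = 0.896000, running G = 1.596000
t=2: π = [0.3850, 0.1630, 0.2430, 0.2090], E[r] = 1.1520, γ^t·E[r] = 0.737280, running G = 2.333280
t=3: π = [0.3912, 0.1615, 0.2393, 0.2080], E[r] = 1.1677, γ^t·E[r] = 0.597862, running G = 2.931142
t=4: π = [0.3934, 0.1609, 0.2379, 0.2078], E[r] = 1.1735, γ^t·E[r] = 0.480653, running G = 3.411796
t=5: π = [0.3942, 0.1607, 0.2374, 0.2077], E[r] = 1.1755, γ^t·E[r] = 0.385203, running G = 3.796999
t=6: π = [0.3945, 0.1606, 0.2372, 0.2077], E[r] = 1.1763, γ^t·E[r] = 0.308360, running G = 4.105359

G = 4.1054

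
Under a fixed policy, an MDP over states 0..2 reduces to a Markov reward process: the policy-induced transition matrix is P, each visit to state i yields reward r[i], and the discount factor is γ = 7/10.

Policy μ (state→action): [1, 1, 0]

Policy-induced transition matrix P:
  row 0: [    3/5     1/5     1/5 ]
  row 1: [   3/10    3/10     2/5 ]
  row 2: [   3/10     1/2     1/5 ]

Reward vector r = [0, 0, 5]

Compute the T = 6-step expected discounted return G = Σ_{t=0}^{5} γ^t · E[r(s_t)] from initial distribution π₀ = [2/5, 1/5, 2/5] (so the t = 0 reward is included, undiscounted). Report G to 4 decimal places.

G = 4.4794

t=0: π = [0.4000, 0.2000, 0.4000], E[r] = 2.0000, γ^t·E[r] = 2.000000, running G = 2.000000
t=1: π = [0.4200, 0.3400, 0.2400], E[r] = 1.2000, γ^t·E[r] = 0.840000, running G = 2.840000
t=2: π = [0.4260, 0.3060, 0.2680], E[r] = 1.3400, γ^t·E[r] = 0.656600, running G = 3.496600
t=3: π = [0.4278, 0.3110, 0.2612], E[r] = 1.3060, γ^t·E[r] = 0.447958, running G = 3.944558
t=4: π = [0.4283, 0.3095, 0.2622], E[r] = 1.3110, γ^t·E[r] = 0.314771, running G = 4.259329
t=5: π = [0.4285, 0.3096, 0.2619], E[r] = 1.3095, γ^t·E[r] = 0.220081, running G = 4.479410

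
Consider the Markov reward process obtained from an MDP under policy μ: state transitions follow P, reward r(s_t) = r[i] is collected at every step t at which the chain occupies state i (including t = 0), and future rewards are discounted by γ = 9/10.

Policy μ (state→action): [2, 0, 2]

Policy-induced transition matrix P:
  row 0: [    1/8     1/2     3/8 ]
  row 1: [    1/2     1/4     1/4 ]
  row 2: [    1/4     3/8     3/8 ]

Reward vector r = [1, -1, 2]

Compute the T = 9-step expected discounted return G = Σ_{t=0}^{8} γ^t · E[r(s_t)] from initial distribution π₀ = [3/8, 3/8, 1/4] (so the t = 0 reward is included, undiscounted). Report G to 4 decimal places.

t=0: π = [0.3750, 0.3750, 0.2500], E[r] = 0.5000, γ^t·E[r] = 0.500000, running G = 0.500000
t=1: π = [0.2969, 0.3750, 0.3281], E[r] = 0.5781, γ^t·E[r] = 0.520313, running G = 1.020313
t=2: π = [0.3066, 0.3652, 0.3281], E[r] = 0.5977, γ^t·E[r] = 0.484102, running G = 1.504414
t=3: π = [0.3030, 0.3677, 0.3293], E[r] = 0.5940, γ^t·E[r] = 0.433022, running G = 1.937436
t=4: π = [0.3040, 0.3669, 0.3290], E[r] = 0.5952, γ^t·E[r] = 0.390520, running G = 2.327956
t=5: π = [0.3037, 0.3671, 0.3291], E[r] = 0.5949, γ^t·E[r] = 0.351254, running G = 2.679211
t=6: π = [0.3038, 0.3671, 0.3291], E[r] = 0.5950, γ^t·E[r] = 0.316187, running G = 2.995398
t=7: π = [0.3038, 0.3671, 0.3291], E[r] = 0.5949, γ^t·E[r] = 0.284553, running G = 3.279951
t=8: π = [0.3038, 0.3671, 0.3291], E[r] = 0.5949, γ^t·E[r] = 0.256102, running G = 3.536052

G = 3.5361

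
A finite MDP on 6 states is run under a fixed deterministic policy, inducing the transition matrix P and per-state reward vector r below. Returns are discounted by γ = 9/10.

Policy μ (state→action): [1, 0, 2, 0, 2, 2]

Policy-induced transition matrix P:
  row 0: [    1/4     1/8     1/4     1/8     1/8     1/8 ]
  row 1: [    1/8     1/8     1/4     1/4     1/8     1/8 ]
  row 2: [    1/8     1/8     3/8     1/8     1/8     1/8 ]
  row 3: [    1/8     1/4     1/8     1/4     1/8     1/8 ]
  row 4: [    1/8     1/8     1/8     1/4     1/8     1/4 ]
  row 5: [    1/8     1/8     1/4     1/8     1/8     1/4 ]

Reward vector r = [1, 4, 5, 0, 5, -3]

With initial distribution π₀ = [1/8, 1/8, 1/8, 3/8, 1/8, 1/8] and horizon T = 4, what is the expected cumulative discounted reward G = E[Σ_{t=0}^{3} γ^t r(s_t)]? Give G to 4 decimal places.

G = 6.4860

t=0: π = [0.1250, 0.1250, 0.1250, 0.3750, 0.1250, 0.1250], E[r] = 1.5000, γ^t·E[r] = 1.500000, running G = 1.500000
t=1: π = [0.1406, 0.1719, 0.2031, 0.2031, 0.1250, 0.1563], E[r] = 2.0000, γ^t·E[r] = 1.800000, running G = 3.300000
t=2: π = [0.1426, 0.1504, 0.2344, 0.1875, 0.1250, 0.1602], E[r] = 2.0605, γ^t·E[r] = 1.669043, running G = 4.969043
t=3: π = [0.1428, 0.1484, 0.2402, 0.1829, 0.1250, 0.1606], E[r] = 2.0808, γ^t·E[r] = 1.516911, running G = 6.485954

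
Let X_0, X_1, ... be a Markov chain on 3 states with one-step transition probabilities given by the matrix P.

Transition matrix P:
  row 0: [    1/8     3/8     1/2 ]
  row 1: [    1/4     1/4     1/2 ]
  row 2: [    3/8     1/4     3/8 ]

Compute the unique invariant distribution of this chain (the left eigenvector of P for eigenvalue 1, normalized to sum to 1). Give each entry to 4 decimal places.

π = [0.2716, 0.2840, 0.4444]

Balance equations π_j = Σ_i π_i·P[i][j]:
  π_0 = 1/8·π_0 + 1/4·π_1 + 3/8·π_2
  π_1 = 3/8·π_0 + 1/4·π_1 + 1/4·π_2
  normalize: π_0 + π_1 + π_2 = 1
Solving the linear system gives exactly π = [22/81, 23/81, 4/9].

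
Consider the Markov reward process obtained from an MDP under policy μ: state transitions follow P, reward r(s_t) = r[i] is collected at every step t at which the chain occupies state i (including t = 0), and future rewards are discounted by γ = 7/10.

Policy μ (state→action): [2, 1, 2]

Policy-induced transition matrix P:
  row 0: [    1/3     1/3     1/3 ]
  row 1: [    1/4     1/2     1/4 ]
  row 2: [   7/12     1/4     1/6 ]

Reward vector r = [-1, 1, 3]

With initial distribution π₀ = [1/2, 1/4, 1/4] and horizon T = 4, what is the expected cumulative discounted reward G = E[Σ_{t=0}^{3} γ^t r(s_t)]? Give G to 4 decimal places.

G = 1.7026

t=0: π = [0.5000, 0.2500, 0.2500], E[r] = 0.5000, γ^t·E[r] = 0.500000, running G = 0.500000
t=1: π = [0.3750, 0.3542, 0.2708], E[r] = 0.7917, γ^t·E[r] = 0.554167, running G = 1.054167
t=2: π = [0.3715, 0.3698, 0.2587], E[r] = 0.7743, γ^t·E[r] = 0.379410, running G = 1.433576
t=3: π = [0.3672, 0.3734, 0.2594], E[r] = 0.7844, γ^t·E[r] = 0.269060, running G = 1.702637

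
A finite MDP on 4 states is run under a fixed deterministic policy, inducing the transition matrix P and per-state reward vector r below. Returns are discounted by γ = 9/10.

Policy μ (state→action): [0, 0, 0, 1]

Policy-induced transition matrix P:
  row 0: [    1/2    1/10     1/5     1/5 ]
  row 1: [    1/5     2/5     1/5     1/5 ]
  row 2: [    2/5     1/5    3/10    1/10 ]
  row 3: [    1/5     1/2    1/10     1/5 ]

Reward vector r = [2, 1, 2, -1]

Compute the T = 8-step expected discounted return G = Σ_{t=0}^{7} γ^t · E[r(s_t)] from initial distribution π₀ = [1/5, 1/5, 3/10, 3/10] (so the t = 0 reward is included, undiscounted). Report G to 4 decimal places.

t=0: π = [0.2000, 0.2000, 0.3000, 0.3000], E[r] = 0.9000, γ^t·E[r] = 0.900000, running G = 0.900000
t=1: π = [0.3200, 0.3100, 0.2000, 0.1700], E[r] = 1.1800, γ^t·E[r] = 1.062000, running G = 1.962000
t=2: π = [0.3360, 0.2810, 0.2030, 0.1800], E[r] = 1.1790, γ^t·E[r] = 0.954990, running G = 2.916990
t=3: π = [0.3414, 0.2766, 0.2023, 0.1797], E[r] = 1.1843, γ^t·E[r] = 0.863355, running G = 3.780345
t=4: π = [0.3429, 0.2751, 0.2023, 0.1798], E[r] = 1.1856, γ^t·E[r] = 0.777872, running G = 4.558217
t=5: π = [0.3433, 0.2747, 0.2022, 0.1798], E[r] = 1.1860, γ^t·E[r] = 0.700331, running G = 5.258548
t=6: π = [0.3434, 0.2745, 0.2022, 0.1798], E[r] = 1.1861, γ^t·E[r] = 0.630364, running G = 5.888912
t=7: π = [0.3435, 0.2745, 0.2022, 0.1798], E[r] = 1.1862, γ^t·E[r] = 0.567346, running G = 6.456259

G = 6.4563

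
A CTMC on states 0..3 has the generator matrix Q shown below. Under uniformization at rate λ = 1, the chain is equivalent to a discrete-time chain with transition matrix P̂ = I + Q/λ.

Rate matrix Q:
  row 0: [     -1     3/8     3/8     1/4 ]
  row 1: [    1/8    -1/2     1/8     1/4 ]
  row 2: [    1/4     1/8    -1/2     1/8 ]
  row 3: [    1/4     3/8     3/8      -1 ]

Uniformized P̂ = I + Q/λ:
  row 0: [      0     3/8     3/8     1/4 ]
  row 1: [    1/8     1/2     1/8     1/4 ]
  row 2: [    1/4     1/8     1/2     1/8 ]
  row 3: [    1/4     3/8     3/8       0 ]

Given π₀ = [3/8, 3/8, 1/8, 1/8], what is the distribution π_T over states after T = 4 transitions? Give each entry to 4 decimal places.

π = [0.1668, 0.3358, 0.3308, 0.1666]

t=0: π = [0.3750, 0.3750, 0.1250, 0.1250]
t=1: π = [0.1094, 0.3906, 0.2969, 0.2031]
t=2: π = [0.1738, 0.3496, 0.3145, 0.1621]
t=3: π = [0.1628, 0.3401, 0.3269, 0.1702]
t=4: π = [0.1668, 0.3358, 0.3308, 0.1666]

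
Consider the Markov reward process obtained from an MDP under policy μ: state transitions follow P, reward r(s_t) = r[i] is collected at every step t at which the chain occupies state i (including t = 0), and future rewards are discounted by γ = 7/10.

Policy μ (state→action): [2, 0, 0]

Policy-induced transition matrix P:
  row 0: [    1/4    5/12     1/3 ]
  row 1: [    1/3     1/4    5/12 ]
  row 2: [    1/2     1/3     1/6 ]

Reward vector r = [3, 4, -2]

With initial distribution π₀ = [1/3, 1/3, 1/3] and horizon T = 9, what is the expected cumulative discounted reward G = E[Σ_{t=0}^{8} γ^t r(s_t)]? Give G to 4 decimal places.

G = 5.6077

t=0: π = [0.3333, 0.3333, 0.3333], E[r] = 1.6667, γ^t·E[r] = 1.666667, running G = 1.666667
t=1: π = [0.3611, 0.3333, 0.3056], E[r] = 1.8056, γ^t·E[r] = 1.263889, running G = 2.930556
t=2: π = [0.3542, 0.3356, 0.3102], E[r] = 1.7847, γ^t·E[r] = 0.874514, running G = 3.805069
t=3: π = [0.3555, 0.3349, 0.3096], E[r] = 1.7868, γ^t·E[r] = 0.612888, running G = 4.417957
t=4: π = [0.3553, 0.3351, 0.3096], E[r] = 1.7869, γ^t·E[r] = 0.429025, running G = 4.846982
t=5: π = [0.3553, 0.3350, 0.3096], E[r] = 1.7868, γ^t·E[r] = 0.300304, running G = 5.147286
t=6: π = [0.3553, 0.3350, 0.3096], E[r] = 1.7868, γ^t·E[r] = 0.210216, running G = 5.357502
t=7: π = [0.3553, 0.3350, 0.3096], E[r] = 1.7868, γ^t·E[r] = 0.147151, running G = 5.504653
t=8: π = [0.3553, 0.3350, 0.3096], E[r] = 1.7868, γ^t·E[r] = 0.103006, running G = 5.607659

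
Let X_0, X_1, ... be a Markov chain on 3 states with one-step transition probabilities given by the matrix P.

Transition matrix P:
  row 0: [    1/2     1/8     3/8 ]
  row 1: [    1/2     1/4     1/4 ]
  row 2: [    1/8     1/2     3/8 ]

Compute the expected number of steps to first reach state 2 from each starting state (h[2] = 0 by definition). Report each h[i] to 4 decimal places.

First-step conditioning: h[2] = 0; for i ≠ 2, h[i] = 1 + Σ_k P[i][k]·h[k].
  h[0] = 1 + 1/2·h[0] + 1/8·h[1]
  h[1] = 1 + 1/2·h[0] + 1/4·h[1]
Solving the 2×2 linear system over states ≠ 2 gives exactly h = [14/5, 16/5, 0] (h[2] = 0 is the target).

h = [2.8000, 3.2000, 0.0000]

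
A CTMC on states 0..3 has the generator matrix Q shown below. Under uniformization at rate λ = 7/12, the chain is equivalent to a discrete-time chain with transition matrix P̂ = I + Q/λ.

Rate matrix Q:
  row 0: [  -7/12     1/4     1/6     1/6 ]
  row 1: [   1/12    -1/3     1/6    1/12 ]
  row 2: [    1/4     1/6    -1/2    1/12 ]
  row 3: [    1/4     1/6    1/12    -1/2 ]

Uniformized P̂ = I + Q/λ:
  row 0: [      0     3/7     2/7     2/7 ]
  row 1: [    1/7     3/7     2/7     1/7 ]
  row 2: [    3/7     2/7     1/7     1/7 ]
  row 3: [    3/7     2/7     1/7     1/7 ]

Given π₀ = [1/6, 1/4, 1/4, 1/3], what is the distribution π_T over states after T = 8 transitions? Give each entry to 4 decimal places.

t=0: π = [0.1667, 0.2500, 0.2500, 0.3333]
t=1: π = [0.2857, 0.3452, 0.2024, 0.1667]
t=2: π = [0.2075, 0.3759, 0.2330, 0.1837]
t=3: π = [0.2323, 0.3690, 0.2262, 0.1725]
t=4: π = [0.2236, 0.3716, 0.2288, 0.1760]
t=5: π = [0.2266, 0.3707, 0.2279, 0.1748]
t=6: π = [0.2255, 0.3710, 0.2282, 0.1752]
t=7: π = [0.2259, 0.3709, 0.2281, 0.1751]
t=8: π = [0.2258, 0.3710, 0.2281, 0.1751]

π = [0.2258, 0.3710, 0.2281, 0.1751]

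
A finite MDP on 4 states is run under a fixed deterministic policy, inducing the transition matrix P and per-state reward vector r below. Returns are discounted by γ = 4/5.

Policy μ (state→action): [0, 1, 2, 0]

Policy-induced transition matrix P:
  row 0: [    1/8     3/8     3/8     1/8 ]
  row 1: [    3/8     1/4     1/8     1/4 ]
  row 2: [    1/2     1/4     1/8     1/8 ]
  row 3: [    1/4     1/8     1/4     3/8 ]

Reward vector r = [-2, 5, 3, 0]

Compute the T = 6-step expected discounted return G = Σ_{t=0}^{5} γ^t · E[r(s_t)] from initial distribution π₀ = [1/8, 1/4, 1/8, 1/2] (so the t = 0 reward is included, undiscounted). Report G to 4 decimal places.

G = 4.8393

t=0: π = [0.1250, 0.2500, 0.1250, 0.5000], E[r] = 1.3750, γ^t·E[r] = 1.375000, running G = 1.375000
t=1: π = [0.2969, 0.2031, 0.2188, 0.2813], E[r] = 1.0781, γ^t·E[r] = 0.862500, running G = 2.237500
t=2: π = [0.2930, 0.2520, 0.2344, 0.2207], E[r] = 1.3770, γ^t·E[r] = 0.881250, running G = 3.118750
t=3: π = [0.3035, 0.2590, 0.2258, 0.2117], E[r] = 1.3657, γ^t·E[r] = 0.699250, running G = 3.818000
t=4: π = [0.3009, 0.2615, 0.2273, 0.2103], E[r] = 1.3875, γ^t·E[r] = 0.568338, running G = 4.386338
t=5: π = [0.3019, 0.2613, 0.2265, 0.2103], E[r] = 1.3824, γ^t·E[r] = 0.452973, running G = 4.839310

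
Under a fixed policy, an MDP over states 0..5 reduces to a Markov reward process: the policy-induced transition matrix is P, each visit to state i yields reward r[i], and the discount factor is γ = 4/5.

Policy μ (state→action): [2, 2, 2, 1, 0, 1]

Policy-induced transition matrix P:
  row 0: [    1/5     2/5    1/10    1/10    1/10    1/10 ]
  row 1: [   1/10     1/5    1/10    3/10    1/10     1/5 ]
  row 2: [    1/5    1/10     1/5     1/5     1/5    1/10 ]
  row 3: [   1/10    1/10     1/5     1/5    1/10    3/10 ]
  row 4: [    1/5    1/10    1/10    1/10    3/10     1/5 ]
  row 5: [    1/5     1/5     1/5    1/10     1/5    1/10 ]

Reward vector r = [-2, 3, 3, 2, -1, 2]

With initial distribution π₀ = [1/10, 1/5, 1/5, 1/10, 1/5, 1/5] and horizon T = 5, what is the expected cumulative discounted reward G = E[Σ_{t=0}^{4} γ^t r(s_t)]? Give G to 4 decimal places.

G = 4.1136

t=0: π = [0.1000, 0.2000, 0.2000, 0.1000, 0.2000, 0.2000], E[r] = 1.4000, γ^t·E[r] = 1.400000, running G = 1.400000
t=1: π = [0.1700, 0.1700, 0.1500, 0.1700, 0.1800, 0.1600], E[r] = 1.1000, γ^t·E[r] = 0.880000, running G = 2.280000
t=2: π = [0.1660, 0.1840, 0.1480, 0.1660, 0.1670, 0.1690], E[r] = 1.1670, γ^t·E[r] = 0.746880, running G = 3.026880
t=3: π = [0.1650, 0.1851, 0.1483, 0.1682, 0.1651, 0.1683], E[r] = 1.1781, γ^t·E[r] = 0.603187, running G = 3.630067
t=4: π = [0.1647, 0.1848, 0.1485, 0.1687, 0.1647, 0.1687], E[r] = 1.1806, γ^t·E[r] = 0.483574, running G = 4.113641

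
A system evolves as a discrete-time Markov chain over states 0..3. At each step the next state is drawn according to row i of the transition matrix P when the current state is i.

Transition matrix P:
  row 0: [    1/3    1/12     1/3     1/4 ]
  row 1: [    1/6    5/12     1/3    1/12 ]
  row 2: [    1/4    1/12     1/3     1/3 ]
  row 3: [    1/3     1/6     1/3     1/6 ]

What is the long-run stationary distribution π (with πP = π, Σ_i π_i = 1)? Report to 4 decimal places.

Balance equations π_j = Σ_i π_i·P[i][j]:
  π_0 = 1/3·π_0 + 1/6·π_1 + 1/4·π_2 + 1/3·π_3
  π_1 = 1/12·π_0 + 5/12·π_1 + 1/12·π_2 + 1/6·π_3
  π_2 = 1/3·π_0 + 1/3·π_1 + 1/3·π_2 + 1/3·π_3
  normalize: π_0 + π_1 + π_2 + π_3 = 1
Solving the linear system gives exactly π = [89/318, 49/318, 1/3, 37/159].

π = [0.2799, 0.1541, 0.3333, 0.2327]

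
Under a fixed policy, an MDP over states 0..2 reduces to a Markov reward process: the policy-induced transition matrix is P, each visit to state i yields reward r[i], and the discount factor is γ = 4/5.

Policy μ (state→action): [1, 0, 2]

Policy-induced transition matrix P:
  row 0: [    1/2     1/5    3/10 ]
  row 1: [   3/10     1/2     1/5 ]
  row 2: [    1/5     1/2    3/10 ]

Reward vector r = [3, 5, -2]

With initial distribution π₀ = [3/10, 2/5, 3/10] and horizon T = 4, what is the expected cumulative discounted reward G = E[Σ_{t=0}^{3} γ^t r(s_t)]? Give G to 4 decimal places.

G = 7.1987

t=0: π = [0.3000, 0.4000, 0.3000], E[r] = 2.3000, γ^t·E[r] = 2.300000, running G = 2.300000
t=1: π = [0.3300, 0.4100, 0.2600], E[r] = 2.5200, γ^t·E[r] = 2.016000, running G = 4.316000
t=2: π = [0.3400, 0.4010, 0.2590], E[r] = 2.5070, γ^t·E[r] = 1.604480, running G = 5.920480
t=3: π = [0.3421, 0.3980, 0.2599], E[r] = 2.4965, γ^t·E[r] = 1.278208, running G = 7.198688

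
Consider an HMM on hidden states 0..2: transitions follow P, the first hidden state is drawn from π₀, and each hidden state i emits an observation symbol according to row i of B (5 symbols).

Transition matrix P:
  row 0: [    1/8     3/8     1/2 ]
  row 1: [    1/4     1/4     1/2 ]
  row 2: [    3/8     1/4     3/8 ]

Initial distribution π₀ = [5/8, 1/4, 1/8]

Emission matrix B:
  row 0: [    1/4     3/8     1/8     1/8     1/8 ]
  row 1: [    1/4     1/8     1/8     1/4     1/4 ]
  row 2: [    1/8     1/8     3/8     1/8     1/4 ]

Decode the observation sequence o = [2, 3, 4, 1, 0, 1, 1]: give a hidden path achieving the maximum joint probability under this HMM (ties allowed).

path = [0, 1, 2, 0, 1, 2, 0]

t=0: δ = [7.812e-02, 3.125e-02, 4.688e-02]  (obs o_0=2)
t=1: δ = [2.197e-03, 7.324e-03, 4.883e-03]  ψ = [2, 0, 0]  (obs o_1=3)
t=2: δ = [2.289e-04, 4.578e-04, 9.155e-04]  ψ = [1, 1, 1]  (obs o_2=4)
t=3: δ = [1.287e-04, 2.861e-05, 4.292e-05]  ψ = [2, 2, 2]  (obs o_3=1)
t=4: δ = [4.023e-06, 1.207e-05, 8.047e-06]  ψ = [0, 0, 0]  (obs o_4=0)
t=5: δ = [1.132e-06, 3.772e-07, 7.544e-07]  ψ = [1, 1, 1]  (obs o_5=1)
t=6: δ = [1.061e-07, 5.304e-08, 7.072e-08]  ψ = [2, 0, 0]  (obs o_6=1)
backtrack: best end state = 0; path = [0, 1, 2, 0, 1, 2, 0]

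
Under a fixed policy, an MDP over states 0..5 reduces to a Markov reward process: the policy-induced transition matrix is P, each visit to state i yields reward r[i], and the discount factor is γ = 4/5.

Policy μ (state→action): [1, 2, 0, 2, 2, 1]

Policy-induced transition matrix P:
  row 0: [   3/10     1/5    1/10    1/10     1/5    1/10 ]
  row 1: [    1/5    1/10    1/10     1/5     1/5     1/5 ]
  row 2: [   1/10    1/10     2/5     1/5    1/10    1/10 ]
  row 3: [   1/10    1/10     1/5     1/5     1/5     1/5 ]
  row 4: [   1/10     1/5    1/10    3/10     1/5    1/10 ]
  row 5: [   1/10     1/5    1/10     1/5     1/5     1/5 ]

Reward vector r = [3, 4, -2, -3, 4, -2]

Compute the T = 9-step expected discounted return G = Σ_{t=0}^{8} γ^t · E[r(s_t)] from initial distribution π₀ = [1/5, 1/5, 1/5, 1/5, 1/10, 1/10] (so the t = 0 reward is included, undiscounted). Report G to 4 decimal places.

t=0: π = [0.2000, 0.2000, 0.2000, 0.2000, 0.1000, 0.1000], E[r] = 0.6000, γ^t·E[r] = 0.600000, running G = 0.600000
t=1: π = [0.1600, 0.1400, 0.1800, 0.1900, 0.1800, 0.1500], E[r] = 0.5300, γ^t·E[r] = 0.424000, running G = 1.024000
t=2: π = [0.1460, 0.1490, 0.1730, 0.2020, 0.1820, 0.1480], E[r] = 0.5140, γ^t·E[r] = 0.328960, running G = 1.352960
t=3: π = [0.1441, 0.1476, 0.1721, 0.2036, 0.1827, 0.1499], E[r] = 0.4987, γ^t·E[r] = 0.255334, running G = 1.608294
t=4: π = [0.1436, 0.1477, 0.1720, 0.2039, 0.1828, 0.1501], E[r] = 0.4968, γ^t·E[r] = 0.203489, running G = 1.811784
t=5: π = [0.1435, 0.1476, 0.1720, 0.2039, 0.1828, 0.1502], E[r] = 0.4962, γ^t·E[r] = 0.162591, running G = 1.974375
t=6: π = [0.1435, 0.1476, 0.1720, 0.2039, 0.1828, 0.1502], E[r] = 0.4961, γ^t·E[r] = 0.130038, running G = 2.104412
t=7: π = [0.1435, 0.1476, 0.1720, 0.2039, 0.1828, 0.1502], E[r] = 0.4960, γ^t·E[r] = 0.104023, running G = 2.208435
t=8: π = [0.1435, 0.1476, 0.1720, 0.2039, 0.1828, 0.1502], E[r] = 0.4960, γ^t·E[r] = 0.083217, running G = 2.291652

G = 2.2917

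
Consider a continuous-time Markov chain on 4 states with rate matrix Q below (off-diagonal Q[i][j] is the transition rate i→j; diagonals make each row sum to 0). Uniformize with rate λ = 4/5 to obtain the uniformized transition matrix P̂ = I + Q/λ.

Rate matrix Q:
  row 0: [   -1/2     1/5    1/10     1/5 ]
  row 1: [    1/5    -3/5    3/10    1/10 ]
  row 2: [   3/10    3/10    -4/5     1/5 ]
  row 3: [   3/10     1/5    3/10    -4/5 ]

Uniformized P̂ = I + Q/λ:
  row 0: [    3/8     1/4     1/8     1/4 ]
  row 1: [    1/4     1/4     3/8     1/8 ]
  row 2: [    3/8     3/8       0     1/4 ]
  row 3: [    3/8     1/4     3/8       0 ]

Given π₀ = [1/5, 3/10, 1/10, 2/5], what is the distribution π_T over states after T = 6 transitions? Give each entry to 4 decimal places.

t=0: π = [0.2000, 0.3000, 0.1000, 0.4000]
t=1: π = [0.3375, 0.2625, 0.2875, 0.1125]
t=2: π = [0.3422, 0.2859, 0.1828, 0.1891]
t=3: π = [0.3393, 0.2729, 0.2209, 0.1670]
t=4: π = [0.3409, 0.2776, 0.2073, 0.1741]
t=5: π = [0.3403, 0.2759, 0.2120, 0.1718]
t=6: π = [0.3405, 0.2765, 0.2104, 0.1726]

π = [0.3405, 0.2765, 0.2104, 0.1726]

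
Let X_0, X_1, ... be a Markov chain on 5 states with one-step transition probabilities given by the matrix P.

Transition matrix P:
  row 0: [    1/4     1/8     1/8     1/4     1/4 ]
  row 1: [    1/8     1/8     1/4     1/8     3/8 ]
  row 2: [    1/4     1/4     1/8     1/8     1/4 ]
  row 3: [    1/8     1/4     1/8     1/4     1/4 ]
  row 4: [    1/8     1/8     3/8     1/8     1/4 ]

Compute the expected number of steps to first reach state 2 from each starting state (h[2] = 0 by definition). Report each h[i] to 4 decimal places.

First-step conditioning: h[2] = 0; for i ≠ 2, h[i] = 1 + Σ_k P[i][k]·h[k].
  h[0] = 1 + 1/4·h[0] + 1/8·h[1] + 1/4·h[3] + 1/4·h[4]
  h[1] = 1 + 1/8·h[0] + 1/8·h[1] + 1/8·h[3] + 3/8·h[4]
  h[3] = 1 + 1/8·h[0] + 1/4·h[1] + 1/4·h[3] + 1/4·h[4]
  h[4] = 1 + 1/8·h[0] + 1/8·h[1] + 1/8·h[3] + 1/4·h[4]
Solving the 4×4 linear system over states ≠ 2 gives exactly h = [4168/879, 1176/293, 0, 4088/879, 3136/879] (h[2] = 0 is the target).

h = [4.7418, 4.0137, 0.0000, 4.6507, 3.5677]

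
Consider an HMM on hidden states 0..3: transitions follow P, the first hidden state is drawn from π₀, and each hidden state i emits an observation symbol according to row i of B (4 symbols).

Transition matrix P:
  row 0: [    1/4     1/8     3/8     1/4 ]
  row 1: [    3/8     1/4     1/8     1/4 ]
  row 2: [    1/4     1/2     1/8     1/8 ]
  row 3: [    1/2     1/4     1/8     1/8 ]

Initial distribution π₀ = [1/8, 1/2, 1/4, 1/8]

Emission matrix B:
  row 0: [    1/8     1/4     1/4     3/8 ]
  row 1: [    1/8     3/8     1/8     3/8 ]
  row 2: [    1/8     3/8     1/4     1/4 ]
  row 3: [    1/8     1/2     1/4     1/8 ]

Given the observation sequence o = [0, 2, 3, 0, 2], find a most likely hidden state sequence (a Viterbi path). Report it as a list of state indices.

t=0: δ = [1.562e-02, 6.250e-02, 3.125e-02, 1.562e-02]  (obs o_0=0)
t=1: δ = [5.859e-03, 1.953e-03, 1.953e-03, 3.906e-03]  ψ = [1, 1, 1, 1]  (obs o_1=2)
t=2: δ = [7.324e-04, 3.662e-04, 5.493e-04, 1.831e-04]  ψ = [3, 2, 0, 0]  (obs o_2=3)
t=3: δ = [2.289e-05, 3.433e-05, 3.433e-05, 2.289e-05]  ψ = [0, 2, 0, 0]  (obs o_3=0)
t=4: δ = [3.219e-06, 2.146e-06, 2.146e-06, 2.146e-06]  ψ = [1, 2, 0, 1]  (obs o_4=2)
backtrack: best end state = 0; path = [1, 0, 2, 1, 0]

path = [1, 0, 2, 1, 0]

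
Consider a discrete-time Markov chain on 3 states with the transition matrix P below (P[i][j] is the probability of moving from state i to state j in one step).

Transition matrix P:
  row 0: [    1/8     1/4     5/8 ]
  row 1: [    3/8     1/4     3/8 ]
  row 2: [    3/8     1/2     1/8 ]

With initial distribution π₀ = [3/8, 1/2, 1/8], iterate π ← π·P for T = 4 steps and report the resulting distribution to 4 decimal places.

π = [0.3003, 0.3418, 0.3579]

t=0: π = [0.3750, 0.5000, 0.1250]
t=1: π = [0.2813, 0.2813, 0.4375]
t=2: π = [0.3047, 0.3594, 0.3359]
t=3: π = [0.2988, 0.3340, 0.3672]
t=4: π = [0.3003, 0.3418, 0.3579]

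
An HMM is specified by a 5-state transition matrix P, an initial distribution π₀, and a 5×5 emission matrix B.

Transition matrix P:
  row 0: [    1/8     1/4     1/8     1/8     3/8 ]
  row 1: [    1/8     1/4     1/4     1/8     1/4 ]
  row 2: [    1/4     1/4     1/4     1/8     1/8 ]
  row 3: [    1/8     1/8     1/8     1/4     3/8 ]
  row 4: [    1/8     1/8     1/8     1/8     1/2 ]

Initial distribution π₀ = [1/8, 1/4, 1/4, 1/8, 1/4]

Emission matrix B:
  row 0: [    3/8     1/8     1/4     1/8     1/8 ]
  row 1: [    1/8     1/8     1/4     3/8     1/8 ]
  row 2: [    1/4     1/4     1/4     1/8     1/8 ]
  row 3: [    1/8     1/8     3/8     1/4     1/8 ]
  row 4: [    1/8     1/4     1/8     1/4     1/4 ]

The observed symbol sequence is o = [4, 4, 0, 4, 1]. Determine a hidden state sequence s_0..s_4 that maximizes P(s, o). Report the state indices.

path = [4, 4, 4, 4, 4]

t=0: δ = [1.562e-02, 3.125e-02, 3.125e-02, 1.562e-02, 6.250e-02]  (obs o_0=4)
t=1: δ = [9.766e-04, 9.766e-04, 9.766e-04, 9.766e-04, 7.812e-03]  ψ = [2, 1, 1, 4, 4]  (obs o_1=4)
t=2: δ = [3.662e-04, 1.221e-04, 2.441e-04, 1.221e-04, 4.883e-04]  ψ = [4, 4, 4, 4, 4]  (obs o_2=0)
t=3: δ = [7.629e-06, 1.144e-05, 7.629e-06, 7.629e-06, 6.104e-05]  ψ = [2, 0, 2, 4, 4]  (obs o_3=4)
t=4: δ = [9.537e-07, 9.537e-07, 1.907e-06, 9.537e-07, 7.629e-06]  ψ = [4, 4, 4, 4, 4]  (obs o_4=1)
backtrack: best end state = 4; path = [4, 4, 4, 4, 4]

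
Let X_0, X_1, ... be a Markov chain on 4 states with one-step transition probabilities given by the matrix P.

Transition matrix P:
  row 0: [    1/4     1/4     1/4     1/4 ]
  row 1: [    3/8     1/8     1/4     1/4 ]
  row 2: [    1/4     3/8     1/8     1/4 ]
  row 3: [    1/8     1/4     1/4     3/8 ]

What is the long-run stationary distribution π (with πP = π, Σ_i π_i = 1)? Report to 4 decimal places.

Balance equations π_j = Σ_i π_i·P[i][j]:
  π_0 = 1/4·π_0 + 3/8·π_1 + 1/4·π_2 + 1/8·π_3
  π_1 = 1/4·π_0 + 1/8·π_1 + 3/8·π_2 + 1/4·π_3
  π_2 = 1/4·π_0 + 1/4·π_1 + 1/8·π_2 + 1/4·π_3
  normalize: π_0 + π_1 + π_2 + π_3 = 1
Solving the linear system gives exactly π = [139/567, 20/81, 2/9, 2/7].

π = [0.2451, 0.2469, 0.2222, 0.2857]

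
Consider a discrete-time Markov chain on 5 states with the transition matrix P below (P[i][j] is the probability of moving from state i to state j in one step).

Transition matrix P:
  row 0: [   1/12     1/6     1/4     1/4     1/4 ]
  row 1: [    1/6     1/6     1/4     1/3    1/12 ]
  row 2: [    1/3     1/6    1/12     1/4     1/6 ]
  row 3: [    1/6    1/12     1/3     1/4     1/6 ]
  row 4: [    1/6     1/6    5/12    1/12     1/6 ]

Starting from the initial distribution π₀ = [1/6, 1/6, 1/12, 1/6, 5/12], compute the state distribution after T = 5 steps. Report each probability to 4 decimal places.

π = [0.1931, 0.1472, 0.2553, 0.2339, 0.1706]

t=0: π = [0.1667, 0.1667, 0.0833, 0.1667, 0.4167]
t=1: π = [0.1667, 0.1528, 0.3194, 0.1944, 0.1667]
t=2: π = [0.2060, 0.1505, 0.2407, 0.2350, 0.1678]
t=3: π = [0.1896, 0.1471, 0.2574, 0.2346, 0.1713]
t=4: π = [0.1938, 0.1471, 0.2552, 0.2337, 0.1702]
t=5: π = [0.1931, 0.1472, 0.2553, 0.2339, 0.1706]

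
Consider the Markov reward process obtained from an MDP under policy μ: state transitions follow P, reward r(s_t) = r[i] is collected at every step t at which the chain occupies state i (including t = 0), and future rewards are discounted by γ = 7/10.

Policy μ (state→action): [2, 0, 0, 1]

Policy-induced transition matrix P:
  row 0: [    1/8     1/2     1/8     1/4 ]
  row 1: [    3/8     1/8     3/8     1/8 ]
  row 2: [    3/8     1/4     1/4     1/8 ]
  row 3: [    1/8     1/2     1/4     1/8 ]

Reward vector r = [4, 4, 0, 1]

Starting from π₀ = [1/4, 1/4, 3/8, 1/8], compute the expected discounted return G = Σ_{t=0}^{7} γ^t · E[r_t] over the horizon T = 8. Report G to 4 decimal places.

t=0: π = [0.2500, 0.2500, 0.3750, 0.1250], E[r] = 2.1250, γ^t·E[r] = 2.125000, running G = 2.125000
t=1: π = [0.2813, 0.3125, 0.2500, 0.1563], E[r] = 2.5313, γ^t·E[r] = 1.771875, running G = 3.896875
t=2: π = [0.2656, 0.3203, 0.2539, 0.1602], E[r] = 2.5039, γ^t·E[r] = 1.226914, running G = 5.123789
t=3: π = [0.2686, 0.3164, 0.2568, 0.1582], E[r] = 2.4980, γ^t·E[r] = 0.856830, running G = 5.980619
t=4: π = [0.2683, 0.3171, 0.2560, 0.1586], E[r] = 2.5004, γ^t·E[r] = 0.600338, running G = 6.580957
t=5: π = [0.2683, 0.3171, 0.2561, 0.1585], E[r] = 2.5000, γ^t·E[r] = 0.420170, running G = 7.001127
t=6: π = [0.2683, 0.3171, 0.2561, 0.1585], E[r] = 2.5000, γ^t·E[r] = 0.294122, running G = 7.295249
t=7: π = [0.2683, 0.3171, 0.2561, 0.1585], E[r] = 2.5000, γ^t·E[r] = 0.205886, running G = 7.501135

G = 7.5011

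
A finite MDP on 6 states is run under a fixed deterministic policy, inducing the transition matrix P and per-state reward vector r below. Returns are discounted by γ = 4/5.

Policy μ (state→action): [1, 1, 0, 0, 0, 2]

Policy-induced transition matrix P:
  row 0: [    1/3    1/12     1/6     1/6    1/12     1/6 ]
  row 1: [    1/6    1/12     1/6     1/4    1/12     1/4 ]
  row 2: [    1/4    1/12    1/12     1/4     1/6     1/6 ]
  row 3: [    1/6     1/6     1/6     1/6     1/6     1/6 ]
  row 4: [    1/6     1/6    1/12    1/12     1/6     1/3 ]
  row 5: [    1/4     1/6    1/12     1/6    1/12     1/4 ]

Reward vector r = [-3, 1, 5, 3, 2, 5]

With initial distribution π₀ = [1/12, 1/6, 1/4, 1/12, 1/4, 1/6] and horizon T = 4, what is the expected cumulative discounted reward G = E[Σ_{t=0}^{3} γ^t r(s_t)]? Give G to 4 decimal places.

t=0: π = [0.0833, 0.1667, 0.2500, 0.0833, 0.2500, 0.1667], E[r] = 2.7500, γ^t·E[r] = 2.750000, running G = 2.750000
t=1: π = [0.2153, 0.1250, 0.1111, 0.1806, 0.1319, 0.2361], E[r] = 2.0208, γ^t·E[r] = 1.616667, running G = 4.366667
t=2: π = [0.2315, 0.1291, 0.1267, 0.1753, 0.1186, 0.2188], E[r] = 1.9253, γ^t·E[r] = 1.232222, running G = 5.598889
t=3: π = [0.2340, 0.1261, 0.1280, 0.1781, 0.1184, 0.2154], E[r] = 1.9121, γ^t·E[r] = 0.978988, running G = 6.577877

G = 6.5779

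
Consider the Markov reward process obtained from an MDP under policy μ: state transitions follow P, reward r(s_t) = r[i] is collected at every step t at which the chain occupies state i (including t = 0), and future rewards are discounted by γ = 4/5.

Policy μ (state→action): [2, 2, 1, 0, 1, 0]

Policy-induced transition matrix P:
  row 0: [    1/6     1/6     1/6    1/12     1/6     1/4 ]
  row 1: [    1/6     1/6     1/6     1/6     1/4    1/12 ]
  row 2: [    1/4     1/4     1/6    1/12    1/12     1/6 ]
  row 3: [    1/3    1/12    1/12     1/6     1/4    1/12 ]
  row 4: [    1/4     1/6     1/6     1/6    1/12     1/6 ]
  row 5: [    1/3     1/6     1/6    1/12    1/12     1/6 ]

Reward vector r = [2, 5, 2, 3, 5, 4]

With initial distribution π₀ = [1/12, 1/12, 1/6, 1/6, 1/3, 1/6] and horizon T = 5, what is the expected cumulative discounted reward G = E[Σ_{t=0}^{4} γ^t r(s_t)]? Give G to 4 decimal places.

G = 11.7448

t=0: π = [0.0833, 0.0833, 0.1667, 0.1667, 0.3333, 0.1667], E[r] = 3.7500, γ^t·E[r] = 3.750000, running G = 3.750000
t=1: π = [0.2639, 0.1667, 0.1528, 0.1319, 0.1319, 0.1528], E[r] = 3.3333, γ^t·E[r] = 2.666667, running G = 6.416667
t=2: π = [0.2378, 0.1684, 0.1557, 0.1192, 0.1551, 0.1638], E[r] = 3.4172, γ^t·E[r] = 2.187037, running G = 8.603704
t=3: π = [0.2397, 0.1697, 0.1567, 0.1202, 0.1511, 0.1625], E[r] = 3.4076, γ^t·E[r] = 1.744716, running G = 10.348420
t=4: π = [0.2394, 0.1697, 0.1566, 0.1201, 0.1516, 0.1625], E[r] = 3.4091, γ^t·E[r] = 1.396357, running G = 11.744777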